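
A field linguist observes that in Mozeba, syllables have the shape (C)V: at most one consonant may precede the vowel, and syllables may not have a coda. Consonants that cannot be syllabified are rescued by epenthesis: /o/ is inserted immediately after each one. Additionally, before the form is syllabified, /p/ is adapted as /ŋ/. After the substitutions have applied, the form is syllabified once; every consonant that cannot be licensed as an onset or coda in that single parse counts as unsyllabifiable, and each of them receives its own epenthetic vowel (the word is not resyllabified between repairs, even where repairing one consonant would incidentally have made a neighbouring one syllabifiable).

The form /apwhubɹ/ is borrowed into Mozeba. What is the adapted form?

Substitution: /p/ → /ŋ/, giving /aŋwhubɹ/.
The consonants /ŋ/, /w/, /b/, /ɹ/ cannot be parsed into a legal (C)V syllable (no codas are permitted; onsets are limited to one consonant).
Inserting the epenthetic vowel yields /ŋ/ → /ŋo/, /w/ → /wo/, /b/ → /bo/, /ɹ/ → /ɹo/.

aŋowohuboɹo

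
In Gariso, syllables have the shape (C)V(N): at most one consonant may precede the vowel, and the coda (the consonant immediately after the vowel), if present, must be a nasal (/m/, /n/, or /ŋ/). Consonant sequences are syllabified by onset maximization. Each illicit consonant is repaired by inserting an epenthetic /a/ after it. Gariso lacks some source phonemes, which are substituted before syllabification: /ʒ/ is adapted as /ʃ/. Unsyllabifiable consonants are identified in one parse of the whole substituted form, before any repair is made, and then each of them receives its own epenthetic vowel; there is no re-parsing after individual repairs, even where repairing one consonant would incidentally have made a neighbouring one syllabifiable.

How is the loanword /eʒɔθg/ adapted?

eʃɔθaga

Substitution: /ʒ/ → /ʃ/, giving /eʃɔθg/.
The consonants /θ/, /g/ cannot be parsed into a legal (C)V(N) syllable (only a nasal (/m/, /n/, or /ŋ/) is licensed in coda position; onsets are limited to one consonant).
Each unlicensed consonant becomes the onset of a new syllable: /θ/ → /θa/, /g/ → /ga/.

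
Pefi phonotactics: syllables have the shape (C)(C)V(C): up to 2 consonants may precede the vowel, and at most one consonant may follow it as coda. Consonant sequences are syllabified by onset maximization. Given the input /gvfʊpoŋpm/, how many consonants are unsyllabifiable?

Syllabifying with onset maximization leaves /g/, /p/, /m/ stranded (at most one coda consonant is licensed; onsets may contain at most 2 consonants).

3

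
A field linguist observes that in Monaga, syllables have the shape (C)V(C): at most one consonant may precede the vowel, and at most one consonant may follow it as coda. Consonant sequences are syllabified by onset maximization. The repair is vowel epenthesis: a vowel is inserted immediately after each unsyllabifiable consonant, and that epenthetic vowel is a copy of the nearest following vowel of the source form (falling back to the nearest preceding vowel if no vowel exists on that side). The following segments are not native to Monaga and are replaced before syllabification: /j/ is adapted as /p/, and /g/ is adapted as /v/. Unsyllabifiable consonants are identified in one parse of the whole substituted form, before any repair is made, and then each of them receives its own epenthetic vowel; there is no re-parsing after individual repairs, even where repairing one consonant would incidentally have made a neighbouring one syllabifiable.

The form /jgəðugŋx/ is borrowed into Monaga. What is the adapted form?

Substitution: /j/ → /p/, /g/ → /v/, giving /pvəðuvŋx/.
The consonants /p/, /ŋ/, /x/ cannot be parsed into a legal (C)V(C) syllable (at most one coda consonant is licensed; onsets are limited to one consonant).
Epenthesis after each stranded consonant: /p/ → /pə/, /ŋ/ → /ŋu/, /x/ → /xu/.

pəvəðuvŋuxu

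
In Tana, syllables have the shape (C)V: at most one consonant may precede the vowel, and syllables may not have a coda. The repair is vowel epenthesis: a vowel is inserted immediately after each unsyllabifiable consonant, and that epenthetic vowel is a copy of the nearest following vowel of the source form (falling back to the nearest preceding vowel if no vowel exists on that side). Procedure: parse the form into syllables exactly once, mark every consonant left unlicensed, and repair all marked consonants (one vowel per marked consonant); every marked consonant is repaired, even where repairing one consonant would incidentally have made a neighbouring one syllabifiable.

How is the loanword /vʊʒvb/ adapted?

vʊʒʊvʊbʊ

Under (C)V, the unsyllabifiable consonants are /ʒ/, /v/, /b/ (no codas are permitted; onsets are limited to one consonant).
Inserting the epenthetic vowel yields /ʒ/ → /ʒʊ/, /v/ → /vʊ/, /b/ → /bʊ/.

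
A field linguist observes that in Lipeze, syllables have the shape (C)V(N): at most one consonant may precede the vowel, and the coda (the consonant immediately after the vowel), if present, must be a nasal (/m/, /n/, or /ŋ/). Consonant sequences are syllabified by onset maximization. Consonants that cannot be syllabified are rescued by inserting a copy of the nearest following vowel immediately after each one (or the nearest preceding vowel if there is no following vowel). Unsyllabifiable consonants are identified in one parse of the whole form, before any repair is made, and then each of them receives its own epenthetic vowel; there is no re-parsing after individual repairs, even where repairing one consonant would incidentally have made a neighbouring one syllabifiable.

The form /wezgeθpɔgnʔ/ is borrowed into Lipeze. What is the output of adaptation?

wezegeθɔpɔgɔnɔʔɔ

Under (C)V(N), the unsyllabifiable consonants are /z/, /θ/, /g/, /n/, /ʔ/ (only a nasal (/m/, /n/, or /ŋ/) is licensed in coda position; onsets are limited to one consonant).
Each unlicensed consonant becomes the onset of a new syllable: /z/ → /ze/, /θ/ → /θɔ/, /g/ → /gɔ/, /n/ → /nɔ/, /ʔ/ → /ʔɔ/.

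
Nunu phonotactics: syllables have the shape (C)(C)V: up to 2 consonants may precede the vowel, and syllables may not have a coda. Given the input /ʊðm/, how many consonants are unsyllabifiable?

The consonants /ð/, /m/ cannot be parsed into a legal (C)(C)V syllable (no codas are permitted; onsets may contain at most 2 consonants).

2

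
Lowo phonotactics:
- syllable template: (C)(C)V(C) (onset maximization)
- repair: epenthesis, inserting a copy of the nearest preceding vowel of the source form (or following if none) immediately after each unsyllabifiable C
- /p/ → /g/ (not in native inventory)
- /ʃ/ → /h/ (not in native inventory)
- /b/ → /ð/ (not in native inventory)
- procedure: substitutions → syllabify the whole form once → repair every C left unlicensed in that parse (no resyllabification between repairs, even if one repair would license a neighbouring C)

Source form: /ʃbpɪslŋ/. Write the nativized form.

hɪðgɪslɪŋɪ

Substitution: /ʃ/ → /h/, /b/ → /ð/, /p/ → /g/, giving /hðgɪslŋ/.
The consonants /h/, /l/, /ŋ/ cannot be parsed into a legal (C)(C)V(C) syllable (at most one coda consonant is licensed; onsets may contain at most 2 consonants).
Inserting the epenthetic vowel yields /h/ → /hɪ/, /l/ → /lɪ/, /ŋ/ → /ŋɪ/.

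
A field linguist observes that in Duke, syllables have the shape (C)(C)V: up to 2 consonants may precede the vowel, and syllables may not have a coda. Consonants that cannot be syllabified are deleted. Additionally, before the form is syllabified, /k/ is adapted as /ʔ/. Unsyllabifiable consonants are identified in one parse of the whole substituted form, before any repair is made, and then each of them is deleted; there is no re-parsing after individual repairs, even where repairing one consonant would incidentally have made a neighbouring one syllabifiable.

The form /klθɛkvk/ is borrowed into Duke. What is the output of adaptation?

lθɛ

Substitution: /k/ → /ʔ/, giving /ʔlθɛʔvʔ/.
Syllabifying with onset maximization leaves /ʔ/, /ʔ/, /v/, /ʔ/ stranded (no codas are permitted; onsets may contain at most 2 consonants).
Deleting the stranded consonants removes /ʔ/, /ʔ/, /v/, /ʔ/.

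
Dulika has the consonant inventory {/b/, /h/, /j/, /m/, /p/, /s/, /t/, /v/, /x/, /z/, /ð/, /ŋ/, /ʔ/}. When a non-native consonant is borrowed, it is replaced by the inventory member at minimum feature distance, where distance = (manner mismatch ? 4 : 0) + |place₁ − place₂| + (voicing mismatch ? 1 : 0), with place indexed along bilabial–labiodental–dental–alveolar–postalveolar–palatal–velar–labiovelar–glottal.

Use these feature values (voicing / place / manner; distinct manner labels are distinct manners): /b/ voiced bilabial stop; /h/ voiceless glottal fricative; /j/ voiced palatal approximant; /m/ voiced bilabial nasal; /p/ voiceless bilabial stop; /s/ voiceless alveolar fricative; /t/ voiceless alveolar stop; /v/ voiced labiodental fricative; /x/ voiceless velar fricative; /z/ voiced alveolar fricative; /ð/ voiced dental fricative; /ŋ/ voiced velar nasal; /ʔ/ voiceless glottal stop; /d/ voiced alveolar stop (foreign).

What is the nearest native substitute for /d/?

t

/t/ is closest: same manner (stop), place distance 0 (alveolar→alveolar), voicing differs (+1); total 1. Next closest is /b/ at distance 3.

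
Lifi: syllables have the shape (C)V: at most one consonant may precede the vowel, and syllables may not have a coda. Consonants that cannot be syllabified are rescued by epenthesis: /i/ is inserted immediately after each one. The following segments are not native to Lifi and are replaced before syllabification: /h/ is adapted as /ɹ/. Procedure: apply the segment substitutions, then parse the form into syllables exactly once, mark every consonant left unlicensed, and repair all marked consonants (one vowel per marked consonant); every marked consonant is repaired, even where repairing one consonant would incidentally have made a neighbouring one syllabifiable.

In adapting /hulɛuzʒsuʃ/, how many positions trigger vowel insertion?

After substitution the input is /ɹulɛuzʒsuʃ/.
The unsyllabifiable consonants are /z/, /ʒ/, /ʃ/; each receives one epenthetic vowel.

3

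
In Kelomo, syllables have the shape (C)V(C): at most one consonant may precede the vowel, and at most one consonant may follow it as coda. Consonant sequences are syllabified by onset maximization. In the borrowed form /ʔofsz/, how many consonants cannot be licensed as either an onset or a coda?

The consonants /s/, /z/ cannot be parsed into a legal (C)V(C) syllable (at most one coda consonant is licensed; onsets are limited to one consonant).

2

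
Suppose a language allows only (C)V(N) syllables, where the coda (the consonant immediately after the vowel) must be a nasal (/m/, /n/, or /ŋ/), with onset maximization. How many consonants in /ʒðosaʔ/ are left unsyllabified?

2

Syllabifying with onset maximization leaves /ʒ/, /ʔ/ stranded (only a nasal (/m/, /n/, or /ŋ/) is licensed in coda position; onsets are limited to one consonant).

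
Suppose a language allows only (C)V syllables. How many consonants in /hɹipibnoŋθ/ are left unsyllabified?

Under (C)V, the unsyllabifiable consonants are /h/, /b/, /ŋ/, /θ/ (no codas are permitted; onsets are limited to one consonant).

4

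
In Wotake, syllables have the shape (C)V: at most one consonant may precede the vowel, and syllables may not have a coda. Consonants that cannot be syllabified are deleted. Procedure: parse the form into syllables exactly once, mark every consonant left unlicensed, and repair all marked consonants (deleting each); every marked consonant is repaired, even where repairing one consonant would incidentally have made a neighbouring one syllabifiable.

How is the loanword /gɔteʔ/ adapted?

Under (C)V, the unsyllabifiable consonants are /ʔ/ (no codas are permitted; onsets are limited to one consonant).
Deletion applies to /ʔ/.

gɔte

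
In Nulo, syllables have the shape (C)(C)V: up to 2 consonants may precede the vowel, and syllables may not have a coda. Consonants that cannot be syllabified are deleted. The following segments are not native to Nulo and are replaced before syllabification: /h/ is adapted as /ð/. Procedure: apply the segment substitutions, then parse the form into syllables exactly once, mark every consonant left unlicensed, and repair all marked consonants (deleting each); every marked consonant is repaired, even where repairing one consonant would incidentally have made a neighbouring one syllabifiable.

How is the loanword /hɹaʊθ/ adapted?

Substitution: /h/ → /ð/, giving /ðɹaʊθ/.
Under (C)(C)V, the unsyllabifiable consonants are /θ/ (no codas are permitted; onsets may contain at most 2 consonants).
Deletion applies to /θ/.

ðɹaʊ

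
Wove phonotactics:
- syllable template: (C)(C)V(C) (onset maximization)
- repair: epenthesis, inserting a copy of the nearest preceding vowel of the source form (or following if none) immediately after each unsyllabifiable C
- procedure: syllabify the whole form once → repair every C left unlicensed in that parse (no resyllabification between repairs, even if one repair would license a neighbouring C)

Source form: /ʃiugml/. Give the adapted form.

ʃiugmulu

Syllabifying with onset maximization leaves /m/, /l/ stranded (at most one coda consonant is licensed; onsets may contain at most 2 consonants).
Epenthesis after each stranded consonant: /m/ → /mu/, /l/ → /lu/.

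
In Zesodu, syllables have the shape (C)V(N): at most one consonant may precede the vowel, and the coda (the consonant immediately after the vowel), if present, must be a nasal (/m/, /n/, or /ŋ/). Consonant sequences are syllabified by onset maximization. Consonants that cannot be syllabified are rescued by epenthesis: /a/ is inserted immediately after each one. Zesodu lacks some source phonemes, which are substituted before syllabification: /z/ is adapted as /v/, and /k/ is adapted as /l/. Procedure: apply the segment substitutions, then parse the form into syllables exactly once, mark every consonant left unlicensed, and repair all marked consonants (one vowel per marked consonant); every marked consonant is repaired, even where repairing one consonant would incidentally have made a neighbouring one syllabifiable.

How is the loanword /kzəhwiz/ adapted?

lavəhawiva

Substitution: /k/ → /l/, /z/ → /v/, giving /lvəhwiv/.
Under (C)V(N), the unsyllabifiable consonants are /l/, /h/, /v/ (only a nasal (/m/, /n/, or /ŋ/) is licensed in coda position; onsets are limited to one consonant).
Each unlicensed consonant becomes the onset of a new syllable: /l/ → /la/, /h/ → /ha/, /v/ → /va/.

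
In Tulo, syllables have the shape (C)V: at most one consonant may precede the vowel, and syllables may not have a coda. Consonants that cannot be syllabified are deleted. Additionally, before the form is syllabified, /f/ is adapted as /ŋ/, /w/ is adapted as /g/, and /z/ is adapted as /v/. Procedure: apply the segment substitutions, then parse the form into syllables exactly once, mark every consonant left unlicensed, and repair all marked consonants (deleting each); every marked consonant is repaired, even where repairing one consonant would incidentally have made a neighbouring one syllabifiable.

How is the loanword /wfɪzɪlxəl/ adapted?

ŋɪvɪxə

Substitution: /w/ → /g/, /f/ → /ŋ/, /z/ → /v/, giving /gŋɪvɪlxəl/.
Syllabifying with onset maximization leaves /g/, /l/, /l/ stranded (no codas are permitted; onsets are limited to one consonant).
Each unlicensed consonant is deleted: /g/, /l/, /l/.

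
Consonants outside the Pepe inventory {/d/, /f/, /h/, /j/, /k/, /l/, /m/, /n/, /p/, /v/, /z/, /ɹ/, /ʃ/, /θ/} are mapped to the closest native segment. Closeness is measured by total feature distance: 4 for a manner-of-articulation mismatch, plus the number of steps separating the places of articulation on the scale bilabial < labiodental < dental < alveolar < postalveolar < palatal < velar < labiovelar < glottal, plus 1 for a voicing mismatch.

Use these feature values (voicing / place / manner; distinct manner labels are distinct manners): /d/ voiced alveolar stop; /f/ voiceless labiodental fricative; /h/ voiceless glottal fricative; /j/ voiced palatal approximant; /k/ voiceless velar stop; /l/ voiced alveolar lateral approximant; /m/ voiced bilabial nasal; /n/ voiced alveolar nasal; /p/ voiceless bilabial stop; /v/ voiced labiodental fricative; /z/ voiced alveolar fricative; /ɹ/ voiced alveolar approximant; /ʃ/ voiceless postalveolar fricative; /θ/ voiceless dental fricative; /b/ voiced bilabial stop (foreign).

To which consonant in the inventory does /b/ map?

/p/ is closest: same manner (stop), place distance 0 (bilabial→bilabial), voicing differs (+1); total 1. Next closest is /d/ at distance 3.

p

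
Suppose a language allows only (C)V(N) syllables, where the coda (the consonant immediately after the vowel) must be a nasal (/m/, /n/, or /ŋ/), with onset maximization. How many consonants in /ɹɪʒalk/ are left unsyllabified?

The consonants /l/, /k/ cannot be parsed into a legal (C)V(N) syllable (only a nasal (/m/, /n/, or /ŋ/) is licensed in coda position; onsets are limited to one consonant).

2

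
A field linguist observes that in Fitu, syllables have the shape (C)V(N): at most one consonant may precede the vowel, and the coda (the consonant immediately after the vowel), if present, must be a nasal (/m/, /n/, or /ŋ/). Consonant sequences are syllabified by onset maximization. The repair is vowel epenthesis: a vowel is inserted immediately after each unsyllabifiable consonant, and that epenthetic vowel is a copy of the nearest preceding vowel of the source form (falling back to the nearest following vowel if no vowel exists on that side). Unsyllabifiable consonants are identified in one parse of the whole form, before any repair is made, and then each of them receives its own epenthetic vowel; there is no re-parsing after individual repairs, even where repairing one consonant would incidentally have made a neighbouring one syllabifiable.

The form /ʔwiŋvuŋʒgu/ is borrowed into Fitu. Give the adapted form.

ʔiwiŋvuŋʒugu

The consonants /ʔ/, /ʒ/ cannot be parsed into a legal (C)V(N) syllable (only a nasal (/m/, /n/, or /ŋ/) is licensed in coda position; onsets are limited to one consonant).
Inserting the epenthetic vowel yields /ʔ/ → /ʔi/, /ʒ/ → /ʒu/.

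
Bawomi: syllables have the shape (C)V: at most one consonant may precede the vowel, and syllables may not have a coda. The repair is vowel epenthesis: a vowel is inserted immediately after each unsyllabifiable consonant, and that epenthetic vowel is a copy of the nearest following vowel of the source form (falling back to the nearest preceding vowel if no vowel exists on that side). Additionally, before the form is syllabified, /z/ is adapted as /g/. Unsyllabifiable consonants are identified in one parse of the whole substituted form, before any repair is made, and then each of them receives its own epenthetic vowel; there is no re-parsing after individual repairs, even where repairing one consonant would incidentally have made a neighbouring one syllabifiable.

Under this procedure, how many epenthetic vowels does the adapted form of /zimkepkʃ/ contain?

After substitution the input is /gimkepkʃ/.
The unsyllabifiable consonants are /m/, /p/, /k/, /ʃ/; each receives one epenthetic vowel.

4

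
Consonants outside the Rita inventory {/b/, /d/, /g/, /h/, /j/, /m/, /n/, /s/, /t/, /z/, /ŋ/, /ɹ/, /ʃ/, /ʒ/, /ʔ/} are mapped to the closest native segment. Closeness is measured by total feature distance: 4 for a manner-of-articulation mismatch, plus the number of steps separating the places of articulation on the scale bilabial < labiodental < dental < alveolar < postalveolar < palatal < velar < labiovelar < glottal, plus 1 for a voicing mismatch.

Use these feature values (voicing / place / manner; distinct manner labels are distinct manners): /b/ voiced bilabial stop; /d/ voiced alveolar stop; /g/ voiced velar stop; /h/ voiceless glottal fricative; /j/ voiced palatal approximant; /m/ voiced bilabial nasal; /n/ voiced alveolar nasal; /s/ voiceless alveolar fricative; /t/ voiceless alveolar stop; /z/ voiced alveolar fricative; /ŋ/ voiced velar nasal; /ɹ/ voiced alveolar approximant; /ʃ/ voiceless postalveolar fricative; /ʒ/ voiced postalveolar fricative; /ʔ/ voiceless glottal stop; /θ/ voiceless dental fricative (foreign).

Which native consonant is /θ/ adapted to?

/s/ is closest: same manner (fricative), place distance 1 (dental→alveolar), same voicing; total 1. Next closest is /z/ at distance 2.

s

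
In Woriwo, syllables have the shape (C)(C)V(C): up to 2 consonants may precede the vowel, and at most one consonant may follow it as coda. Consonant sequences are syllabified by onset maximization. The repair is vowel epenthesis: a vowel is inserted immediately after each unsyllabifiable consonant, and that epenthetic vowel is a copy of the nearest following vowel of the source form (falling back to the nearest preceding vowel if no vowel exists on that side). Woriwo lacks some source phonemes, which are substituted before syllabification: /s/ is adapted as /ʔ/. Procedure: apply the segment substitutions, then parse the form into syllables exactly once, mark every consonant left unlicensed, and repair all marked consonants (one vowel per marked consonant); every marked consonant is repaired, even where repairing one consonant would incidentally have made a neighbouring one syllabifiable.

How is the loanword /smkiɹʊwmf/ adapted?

ʔimkiɹʊwmʊfʊ

Substitution: /s/ → /ʔ/, giving /ʔmkiɹʊwmf/.
Syllabifying with onset maximization leaves /ʔ/, /m/, /f/ stranded (at most one coda consonant is licensed; onsets may contain at most 2 consonants).
Each unlicensed consonant becomes the onset of a new syllable: /ʔ/ → /ʔi/, /m/ → /mʊ/, /f/ → /fʊ/.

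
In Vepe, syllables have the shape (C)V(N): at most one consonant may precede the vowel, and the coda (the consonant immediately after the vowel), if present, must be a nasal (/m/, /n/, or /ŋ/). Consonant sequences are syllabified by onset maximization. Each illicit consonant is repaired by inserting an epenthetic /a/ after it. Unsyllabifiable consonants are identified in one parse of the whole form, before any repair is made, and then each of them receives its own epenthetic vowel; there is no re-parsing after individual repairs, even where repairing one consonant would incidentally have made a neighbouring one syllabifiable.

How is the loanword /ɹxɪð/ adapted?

ɹaxɪða

The consonants /ɹ/, /ð/ cannot be parsed into a legal (C)V(N) syllable (only a nasal (/m/, /n/, or /ŋ/) is licensed in coda position; onsets are limited to one consonant).
Inserting the epenthetic vowel yields /ɹ/ → /ɹa/, /ð/ → /ða/.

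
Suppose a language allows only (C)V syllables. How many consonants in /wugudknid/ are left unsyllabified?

Under (C)V, the unsyllabifiable consonants are /d/, /k/, /d/ (no codas are permitted; onsets are limited to one consonant).

3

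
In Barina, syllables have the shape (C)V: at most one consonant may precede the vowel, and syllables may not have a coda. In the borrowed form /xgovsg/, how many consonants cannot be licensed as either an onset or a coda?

4

The consonants /x/, /v/, /s/, /g/ cannot be parsed into a legal (C)V syllable (no codas are permitted; onsets are limited to one consonant).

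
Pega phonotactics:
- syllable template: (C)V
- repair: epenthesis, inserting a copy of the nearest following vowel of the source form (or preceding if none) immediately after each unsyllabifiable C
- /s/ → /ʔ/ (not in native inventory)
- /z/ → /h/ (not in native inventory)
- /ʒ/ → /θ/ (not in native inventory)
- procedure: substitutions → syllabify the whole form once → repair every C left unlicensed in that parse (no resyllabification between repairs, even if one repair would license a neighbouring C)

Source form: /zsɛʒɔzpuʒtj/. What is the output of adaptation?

Substitution: /z/ → /h/, /s/ → /ʔ/, /ʒ/ → /θ/, giving /hʔɛθɔhpuθtj/.
Syllabifying with onset maximization leaves /h/, /h/, /θ/, /t/, /j/ stranded (no codas are permitted; onsets are limited to one consonant).
Each unlicensed consonant becomes the onset of a new syllable: /h/ → /hɛ/, /h/ → /hu/, /θ/ → /θu/, /t/ → /tu/, /j/ → /ju/.

hɛʔɛθɔhupuθutuju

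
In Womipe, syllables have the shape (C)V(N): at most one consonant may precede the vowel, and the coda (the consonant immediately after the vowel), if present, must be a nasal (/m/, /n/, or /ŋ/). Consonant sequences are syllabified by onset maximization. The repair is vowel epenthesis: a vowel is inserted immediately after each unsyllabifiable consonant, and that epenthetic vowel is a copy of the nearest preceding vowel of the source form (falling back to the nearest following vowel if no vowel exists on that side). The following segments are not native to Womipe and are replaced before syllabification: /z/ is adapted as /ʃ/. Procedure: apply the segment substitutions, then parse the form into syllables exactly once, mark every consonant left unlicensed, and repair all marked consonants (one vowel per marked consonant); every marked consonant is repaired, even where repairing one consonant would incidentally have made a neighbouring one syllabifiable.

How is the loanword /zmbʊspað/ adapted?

ʃʊmʊbʊsʊpaða

Substitution: /z/ → /ʃ/, giving /ʃmbʊspað/.
Under (C)V(N), the unsyllabifiable consonants are /ʃ/, /m/, /s/, /ð/ (only a nasal (/m/, /n/, or /ŋ/) is licensed in coda position; onsets are limited to one consonant).
Epenthesis after each stranded consonant: /ʃ/ → /ʃʊ/, /m/ → /mʊ/, /s/ → /sʊ/, /ð/ → /ða/.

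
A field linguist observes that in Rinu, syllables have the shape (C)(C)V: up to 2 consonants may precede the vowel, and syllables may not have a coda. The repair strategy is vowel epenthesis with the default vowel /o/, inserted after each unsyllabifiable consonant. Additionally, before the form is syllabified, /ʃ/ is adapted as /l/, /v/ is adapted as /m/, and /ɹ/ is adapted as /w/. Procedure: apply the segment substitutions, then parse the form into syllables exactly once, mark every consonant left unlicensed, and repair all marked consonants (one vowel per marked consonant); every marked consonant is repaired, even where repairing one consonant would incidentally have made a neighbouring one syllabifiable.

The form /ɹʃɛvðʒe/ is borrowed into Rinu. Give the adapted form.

Substitution: /ɹ/ → /w/, /ʃ/ → /l/, /v/ → /m/, giving /wlɛmðʒe/.
The consonants /m/ cannot be parsed into a legal (C)(C)V syllable (no codas are permitted; onsets may contain at most 2 consonants).
Epenthesis after each stranded consonant: /m/ → /mo/.

wlɛmoðʒe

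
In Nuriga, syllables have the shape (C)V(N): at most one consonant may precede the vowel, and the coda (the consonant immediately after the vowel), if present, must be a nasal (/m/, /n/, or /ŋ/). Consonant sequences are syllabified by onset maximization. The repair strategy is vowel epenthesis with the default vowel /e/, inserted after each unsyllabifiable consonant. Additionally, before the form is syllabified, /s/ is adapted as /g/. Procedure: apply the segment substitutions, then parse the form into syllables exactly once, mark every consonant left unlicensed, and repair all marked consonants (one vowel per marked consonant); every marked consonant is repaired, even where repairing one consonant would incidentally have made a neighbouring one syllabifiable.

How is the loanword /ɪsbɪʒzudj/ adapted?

Substitution: /s/ → /g/, giving /ɪgbɪʒzudj/.
The consonants /g/, /ʒ/, /d/, /j/ cannot be parsed into a legal (C)V(N) syllable (only a nasal (/m/, /n/, or /ŋ/) is licensed in coda position; onsets are limited to one consonant).
Each unlicensed consonant becomes the onset of a new syllable: /g/ → /ge/, /ʒ/ → /ʒe/, /d/ → /de/, /j/ → /je/.

ɪgebɪʒezudeje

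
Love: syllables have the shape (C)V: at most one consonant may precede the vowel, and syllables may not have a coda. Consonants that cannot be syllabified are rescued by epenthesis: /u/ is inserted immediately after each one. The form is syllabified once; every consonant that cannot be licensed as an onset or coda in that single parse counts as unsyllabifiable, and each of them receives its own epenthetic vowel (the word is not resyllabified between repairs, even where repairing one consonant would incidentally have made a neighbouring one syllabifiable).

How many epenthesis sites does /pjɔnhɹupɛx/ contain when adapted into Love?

The unsyllabifiable consonants are /p/, /n/, /h/, /x/; each receives one epenthetic vowel.

4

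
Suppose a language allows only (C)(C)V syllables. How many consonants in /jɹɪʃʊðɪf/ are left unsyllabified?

1

Syllabifying with onset maximization leaves /f/ stranded (no codas are permitted; onsets may contain at most 2 consonants).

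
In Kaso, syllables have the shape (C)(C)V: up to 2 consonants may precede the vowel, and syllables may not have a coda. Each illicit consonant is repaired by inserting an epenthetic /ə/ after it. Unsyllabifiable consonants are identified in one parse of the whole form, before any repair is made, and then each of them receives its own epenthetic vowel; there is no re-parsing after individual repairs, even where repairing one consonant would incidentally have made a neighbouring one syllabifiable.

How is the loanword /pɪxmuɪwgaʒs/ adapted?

Under (C)(C)V, the unsyllabifiable consonants are /ʒ/, /s/ (no codas are permitted; onsets may contain at most 2 consonants).
Inserting the epenthetic vowel yields /ʒ/ → /ʒə/, /s/ → /sə/.

pɪxmuɪwgaʒəsə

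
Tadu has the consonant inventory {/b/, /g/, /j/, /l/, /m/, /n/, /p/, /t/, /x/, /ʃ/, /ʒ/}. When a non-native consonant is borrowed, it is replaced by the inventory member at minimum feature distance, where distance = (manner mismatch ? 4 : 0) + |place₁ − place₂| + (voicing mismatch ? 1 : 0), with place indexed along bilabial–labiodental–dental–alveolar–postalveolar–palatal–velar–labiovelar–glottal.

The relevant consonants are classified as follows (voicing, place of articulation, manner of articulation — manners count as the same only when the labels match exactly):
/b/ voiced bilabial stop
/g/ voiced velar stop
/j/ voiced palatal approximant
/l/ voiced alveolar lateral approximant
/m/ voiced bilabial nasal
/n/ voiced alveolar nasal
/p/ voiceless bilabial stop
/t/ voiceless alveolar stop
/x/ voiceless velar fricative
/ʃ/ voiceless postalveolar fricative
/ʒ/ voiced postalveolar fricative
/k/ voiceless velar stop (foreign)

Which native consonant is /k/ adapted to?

/g/ is closest: same manner (stop), place distance 0 (velar→velar), voicing differs (+1); total 1. Next closest is /t/ at distance 3.

g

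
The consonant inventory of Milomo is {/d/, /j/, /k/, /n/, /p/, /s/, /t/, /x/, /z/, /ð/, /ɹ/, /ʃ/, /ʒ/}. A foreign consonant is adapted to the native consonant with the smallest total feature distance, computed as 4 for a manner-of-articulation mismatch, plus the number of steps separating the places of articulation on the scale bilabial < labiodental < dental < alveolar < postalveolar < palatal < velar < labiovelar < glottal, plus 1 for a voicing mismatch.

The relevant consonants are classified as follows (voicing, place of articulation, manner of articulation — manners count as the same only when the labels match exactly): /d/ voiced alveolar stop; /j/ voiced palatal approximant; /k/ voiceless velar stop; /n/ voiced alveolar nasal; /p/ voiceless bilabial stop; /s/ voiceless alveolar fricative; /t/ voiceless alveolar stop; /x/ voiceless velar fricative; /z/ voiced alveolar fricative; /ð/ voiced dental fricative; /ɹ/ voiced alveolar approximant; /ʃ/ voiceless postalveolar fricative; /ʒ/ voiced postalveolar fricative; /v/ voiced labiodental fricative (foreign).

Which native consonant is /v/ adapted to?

/ð/ is closest: same manner (fricative), place distance 1 (labiodental→dental), same voicing; total 1. Next closest is /z/ at distance 2.

ð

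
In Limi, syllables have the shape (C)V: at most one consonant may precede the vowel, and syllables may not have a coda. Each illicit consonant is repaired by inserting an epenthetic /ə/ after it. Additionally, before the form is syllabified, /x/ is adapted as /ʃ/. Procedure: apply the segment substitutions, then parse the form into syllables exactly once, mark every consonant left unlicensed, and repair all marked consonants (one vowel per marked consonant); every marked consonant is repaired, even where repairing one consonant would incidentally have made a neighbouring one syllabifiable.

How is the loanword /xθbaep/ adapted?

Substitution: /x/ → /ʃ/, giving /ʃθbaep/.
The consonants /ʃ/, /θ/, /p/ cannot be parsed into a legal (C)V syllable (no codas are permitted; onsets are limited to one consonant).
Epenthesis after each stranded consonant: /ʃ/ → /ʃə/, /θ/ → /θə/, /p/ → /pə/.

ʃəθəbaepə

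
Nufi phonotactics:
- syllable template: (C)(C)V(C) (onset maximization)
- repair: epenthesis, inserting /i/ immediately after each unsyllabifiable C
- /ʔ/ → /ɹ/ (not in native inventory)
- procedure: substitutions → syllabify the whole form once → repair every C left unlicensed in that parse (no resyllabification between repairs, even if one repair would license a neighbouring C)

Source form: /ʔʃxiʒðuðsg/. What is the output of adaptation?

ɹiʃxiʒðuðsigi

Substitution: /ʔ/ → /ɹ/, giving /ɹʃxiʒðuðsg/.
The consonants /ɹ/, /s/, /g/ cannot be parsed into a legal (C)(C)V(C) syllable (at most one coda consonant is licensed; onsets may contain at most 2 consonants).
Epenthesis after each stranded consonant: /ɹ/ → /ɹi/, /s/ → /si/, /g/ → /gi/.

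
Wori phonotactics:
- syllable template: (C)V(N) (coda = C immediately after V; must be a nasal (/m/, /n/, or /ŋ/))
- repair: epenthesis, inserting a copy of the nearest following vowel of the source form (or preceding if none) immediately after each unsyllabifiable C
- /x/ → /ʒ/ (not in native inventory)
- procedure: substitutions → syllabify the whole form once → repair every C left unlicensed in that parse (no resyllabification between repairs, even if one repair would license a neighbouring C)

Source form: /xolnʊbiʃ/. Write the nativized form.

Substitution: /x/ → /ʒ/, giving /ʒolnʊbiʃ/.
Under (C)V(N), the unsyllabifiable consonants are /l/, /ʃ/ (only a nasal (/m/, /n/, or /ŋ/) is licensed in coda position; onsets are limited to one consonant).
Epenthesis after each stranded consonant: /l/ → /lʊ/, /ʃ/ → /ʃi/.

ʒolʊnʊbiʃi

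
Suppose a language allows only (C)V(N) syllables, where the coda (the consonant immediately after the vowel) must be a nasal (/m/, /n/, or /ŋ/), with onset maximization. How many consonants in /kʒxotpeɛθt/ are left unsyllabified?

The consonants /k/, /ʒ/, /t/, /θ/, /t/ cannot be parsed into a legal (C)V(N) syllable (only a nasal (/m/, /n/, or /ŋ/) is licensed in coda position; onsets are limited to one consonant).

5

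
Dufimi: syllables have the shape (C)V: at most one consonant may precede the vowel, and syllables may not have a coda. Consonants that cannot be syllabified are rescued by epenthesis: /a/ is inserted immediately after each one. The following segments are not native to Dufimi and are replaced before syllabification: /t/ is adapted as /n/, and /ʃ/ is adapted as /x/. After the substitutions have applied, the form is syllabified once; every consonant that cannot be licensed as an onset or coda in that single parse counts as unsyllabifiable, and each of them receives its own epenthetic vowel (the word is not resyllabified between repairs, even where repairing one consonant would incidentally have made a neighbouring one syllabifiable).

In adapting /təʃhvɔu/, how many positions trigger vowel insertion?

After substitution the input is /nəxhvɔu/.
The unsyllabifiable consonants are /x/, /h/; each receives one epenthetic vowel.

2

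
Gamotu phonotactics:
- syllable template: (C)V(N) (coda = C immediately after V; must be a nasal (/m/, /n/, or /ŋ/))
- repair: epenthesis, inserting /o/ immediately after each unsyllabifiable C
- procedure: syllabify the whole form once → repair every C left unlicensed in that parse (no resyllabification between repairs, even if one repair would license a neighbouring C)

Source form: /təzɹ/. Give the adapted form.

Syllabifying with onset maximization leaves /z/, /ɹ/ stranded (only a nasal (/m/, /n/, or /ŋ/) is licensed in coda position; onsets are limited to one consonant).
Inserting the epenthetic vowel yields /z/ → /zo/, /ɹ/ → /ɹo/.

təzoɹo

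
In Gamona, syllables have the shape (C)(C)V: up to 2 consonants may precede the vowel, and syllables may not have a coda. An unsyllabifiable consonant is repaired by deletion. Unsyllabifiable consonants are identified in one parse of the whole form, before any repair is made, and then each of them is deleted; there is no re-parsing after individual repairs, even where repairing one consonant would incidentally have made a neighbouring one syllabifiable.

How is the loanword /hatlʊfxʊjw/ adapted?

hatlʊfxʊ

Syllabifying with onset maximization leaves /j/, /w/ stranded (no codas are permitted; onsets may contain at most 2 consonants).
Deleting the stranded consonants removes /j/, /w/.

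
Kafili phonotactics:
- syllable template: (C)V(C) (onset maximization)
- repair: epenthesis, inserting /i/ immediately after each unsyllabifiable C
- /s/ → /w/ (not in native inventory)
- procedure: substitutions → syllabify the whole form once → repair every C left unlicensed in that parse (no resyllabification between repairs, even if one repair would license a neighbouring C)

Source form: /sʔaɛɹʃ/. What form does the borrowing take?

wiʔaɛɹʃi

Substitution: /s/ → /w/, giving /wʔaɛɹʃ/.
Under (C)V(C), the unsyllabifiable consonants are /w/, /ʃ/ (at most one coda consonant is licensed; onsets are limited to one consonant).
Epenthesis after each stranded consonant: /w/ → /wi/, /ʃ/ → /ʃi/.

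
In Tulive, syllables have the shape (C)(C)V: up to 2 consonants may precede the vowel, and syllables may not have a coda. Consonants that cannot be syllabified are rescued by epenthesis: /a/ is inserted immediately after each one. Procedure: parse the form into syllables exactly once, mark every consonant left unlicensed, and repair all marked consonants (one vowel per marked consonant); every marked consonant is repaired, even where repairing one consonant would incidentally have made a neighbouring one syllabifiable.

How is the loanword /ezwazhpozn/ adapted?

Syllabifying with onset maximization leaves /z/, /z/, /n/ stranded (no codas are permitted; onsets may contain at most 2 consonants).
Epenthesis after each stranded consonant: /z/ → /za/, /z/ → /za/, /n/ → /na/.

ezwazahpozana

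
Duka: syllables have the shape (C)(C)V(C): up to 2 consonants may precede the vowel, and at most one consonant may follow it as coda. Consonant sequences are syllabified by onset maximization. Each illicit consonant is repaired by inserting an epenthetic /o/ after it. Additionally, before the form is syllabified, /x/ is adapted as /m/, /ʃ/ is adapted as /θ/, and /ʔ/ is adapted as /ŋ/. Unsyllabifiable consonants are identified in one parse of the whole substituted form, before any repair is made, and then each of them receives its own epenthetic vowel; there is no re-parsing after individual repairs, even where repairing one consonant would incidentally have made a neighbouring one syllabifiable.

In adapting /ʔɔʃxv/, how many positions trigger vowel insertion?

2

After substitution the input is /ŋɔθmv/.
The unsyllabifiable consonants are /m/, /v/; each receives one epenthetic vowel.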